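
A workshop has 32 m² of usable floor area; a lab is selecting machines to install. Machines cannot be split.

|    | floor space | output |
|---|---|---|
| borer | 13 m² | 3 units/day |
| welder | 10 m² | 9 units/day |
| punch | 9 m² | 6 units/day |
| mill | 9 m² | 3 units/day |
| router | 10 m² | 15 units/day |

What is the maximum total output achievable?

30

welder + mill + router: floor space 10 + 9 + 10 = 29 ≤ 32, output 9 + 3 + 15 = 27.
welder + punch + router: floor space 10 + 9 + 10 = 29 ≤ 32, output 9 + 6 + 15 = 30.
welder + router: floor space 10 + 10 = 20 ≤ 32, output 9 + 15 = 24.
Best is welder, punch, and router with total output 30.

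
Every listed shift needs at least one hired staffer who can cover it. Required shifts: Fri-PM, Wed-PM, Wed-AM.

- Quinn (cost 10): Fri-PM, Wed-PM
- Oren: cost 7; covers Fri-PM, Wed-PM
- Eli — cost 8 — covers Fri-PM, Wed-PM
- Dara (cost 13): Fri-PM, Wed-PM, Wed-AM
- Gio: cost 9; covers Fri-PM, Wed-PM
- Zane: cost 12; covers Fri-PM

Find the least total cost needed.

13

The greedy cost-per-new-shift heuristic would pick Oren and Dara for 20, but a cheaper cover exists.
Dara alone covers Fri-PM, Wed-PM, Wed-AM — every shift.
Total cost: 13.
No cover costs less than 13.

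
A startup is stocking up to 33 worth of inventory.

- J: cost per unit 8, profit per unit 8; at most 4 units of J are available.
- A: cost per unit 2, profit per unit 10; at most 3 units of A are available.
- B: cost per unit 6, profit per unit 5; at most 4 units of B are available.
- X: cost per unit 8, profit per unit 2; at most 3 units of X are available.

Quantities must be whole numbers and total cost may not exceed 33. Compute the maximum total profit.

This is a bounded integer knapsack.
1×J, 3×A, and 3×B: cost 32 ≤ 33, profit 1·8 + 3·10 + 3·5 = 53.
3×J and 3×A: cost 30 ≤ 33, profit 3·8 + 3·10 = 54.
Best is 54.

54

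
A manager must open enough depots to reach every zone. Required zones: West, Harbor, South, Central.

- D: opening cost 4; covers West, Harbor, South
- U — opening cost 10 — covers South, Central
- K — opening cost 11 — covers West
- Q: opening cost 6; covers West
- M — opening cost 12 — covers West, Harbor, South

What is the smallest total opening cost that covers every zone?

14

Choose D and U: together they cover West, Harbor, South, Central — every zone.
Total opening cost: 4 + 10 = 14.
No cover costs less than 14.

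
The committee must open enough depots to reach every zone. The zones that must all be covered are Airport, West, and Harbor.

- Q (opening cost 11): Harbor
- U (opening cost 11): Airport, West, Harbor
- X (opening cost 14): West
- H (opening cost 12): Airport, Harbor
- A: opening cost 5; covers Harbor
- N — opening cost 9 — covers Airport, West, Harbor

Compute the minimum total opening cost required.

This is a weighted set-cover instance.
N alone covers Airport, West, Harbor — every zone.
Total opening cost: 9.

9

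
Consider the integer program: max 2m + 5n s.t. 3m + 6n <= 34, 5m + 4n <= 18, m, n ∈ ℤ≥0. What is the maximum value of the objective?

The continuous relaxation peaks at (0, 4.5) with value 22.50; rounding to a feasible lattice point costs some objective.
(m,n)=(0,4): 3·0+6·4=24≤34, 5·0+4·4=16≤18, objective 20.
(m,n)=(1,3): 3·1+6·3=21≤34, 5·1+4·3=17≤18, objective 17.
(m,n)=(0,3): 3·0+6·3=18≤34, 5·0+4·3=12≤18, objective 15.
The best lattice point is (0,4), giving 20.

20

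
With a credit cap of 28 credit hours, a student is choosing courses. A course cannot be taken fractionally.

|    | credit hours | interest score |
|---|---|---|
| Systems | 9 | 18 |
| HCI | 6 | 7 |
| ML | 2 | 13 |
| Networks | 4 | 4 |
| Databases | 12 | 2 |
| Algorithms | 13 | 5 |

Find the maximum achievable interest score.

Allowing fractional choices, the relaxed optimum would be about 44.7, but courses are indivisible.
Systems + ML + Networks + Algorithms: credit hours 9 + 2 + 4 + 13 = 28 ≤ 28, interest score 18 + 13 + 4 + 5 = 40.
Systems + HCI + ML + Networks: credit hours 9 + 6 + 2 + 4 = 21 ≤ 28, interest score 18 + 7 + 13 + 4 = 42.
Best is Systems, HCI, ML, and Networks with total interest score 42.

42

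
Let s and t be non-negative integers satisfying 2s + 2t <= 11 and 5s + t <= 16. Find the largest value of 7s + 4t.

26

Relaxing integrality, the LP optimum is 29.88 at (s,t) = (2.62, 2.88), which is not an integer point.
(s,t)=(2,3) is feasible, giving 26.
(s,t)=(3,1) is feasible, giving 25.
(s,t)=(1,4) is feasible, giving 23.
No feasible integer point exceeds 26.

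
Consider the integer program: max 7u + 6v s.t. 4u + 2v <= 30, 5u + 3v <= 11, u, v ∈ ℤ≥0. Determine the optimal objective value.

Relaxing integrality, the LP optimum is 22.00 at (u,v) = (0, 3.67), which is not an integer point.
(u,v)=(1,2): 4·1+2·2=8≤30, 5·1+3·2=11≤11, objective 19.
(u,v)=(0,3): 4·0+2·3=6≤30, 5·0+3·3=9≤11, objective 18.
The best lattice point is (1,2), giving 19.

19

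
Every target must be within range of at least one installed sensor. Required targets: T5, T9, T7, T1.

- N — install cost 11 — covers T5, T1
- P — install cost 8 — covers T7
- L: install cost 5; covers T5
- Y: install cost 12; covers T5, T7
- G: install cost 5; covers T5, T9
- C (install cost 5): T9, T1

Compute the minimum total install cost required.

The greedy cost-per-new-target heuristic would pick G, C, and P for 18, but a cheaper cover exists.
Choose Y and C: together they cover T5, T9, T7, T1 — every target.
Total install cost: 12 + 5 = 17.
No cover costs less than 17.

17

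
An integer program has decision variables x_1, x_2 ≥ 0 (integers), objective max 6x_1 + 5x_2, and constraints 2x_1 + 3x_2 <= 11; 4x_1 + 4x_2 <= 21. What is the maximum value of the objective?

30

(x_1,x_2)=(5,0) is feasible, giving 30.
(x_1,x_2)=(4,1) is feasible, giving 29.
The best lattice point is (5,0), giving 30.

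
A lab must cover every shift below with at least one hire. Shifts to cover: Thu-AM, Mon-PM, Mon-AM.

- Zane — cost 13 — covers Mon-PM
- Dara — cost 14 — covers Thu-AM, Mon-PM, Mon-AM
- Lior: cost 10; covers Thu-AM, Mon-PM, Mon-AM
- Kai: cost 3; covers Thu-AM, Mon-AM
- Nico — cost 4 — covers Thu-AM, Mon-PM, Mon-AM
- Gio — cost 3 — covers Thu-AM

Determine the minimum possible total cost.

This is a weighted set-cover instance.
Nico alone covers Thu-AM, Mon-PM, Mon-AM — every shift.
Total cost: 4.
No cover costs less than 4.

4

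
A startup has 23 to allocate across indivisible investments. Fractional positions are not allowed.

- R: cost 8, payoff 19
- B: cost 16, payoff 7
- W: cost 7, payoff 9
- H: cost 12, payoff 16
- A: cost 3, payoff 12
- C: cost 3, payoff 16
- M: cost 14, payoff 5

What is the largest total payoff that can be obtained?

56

This is an integer program with binary decision variables.
Allowing fractional choices, the relaxed optimum would be about 59.0, but investments are indivisible.
R + H + C: cost 8 + 12 + 3 = 23 ≤ 23, payoff 19 + 16 + 16 = 51.
R + W + A + C: cost 8 + 7 + 3 + 3 = 21 ≤ 23, payoff 19 + 9 + 12 + 16 = 56.
R + A + C: cost 8 + 3 + 3 = 14 ≤ 23, payoff 19 + 12 + 16 = 47.
Best is R, W, A, and C with total payoff 56.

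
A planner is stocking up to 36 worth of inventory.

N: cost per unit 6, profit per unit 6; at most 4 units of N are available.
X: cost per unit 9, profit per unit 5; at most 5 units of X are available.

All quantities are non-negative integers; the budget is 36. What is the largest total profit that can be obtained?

29

N has the best ratio (6/6); taking only N gives at most 4×6 = 24 (stopped by the supply cap of 4).
Mixing does better — 4×N and 1×X: cost 33 ≤ 36, profit 4·6 + 1·5 = 29.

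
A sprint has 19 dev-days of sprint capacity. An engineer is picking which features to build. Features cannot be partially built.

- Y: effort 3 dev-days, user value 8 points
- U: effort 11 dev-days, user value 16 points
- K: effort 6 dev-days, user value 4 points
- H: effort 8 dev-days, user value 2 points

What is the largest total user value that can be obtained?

24

Allowing fractional choices, the relaxed optimum would be about 27.3, but features are indivisible.
U + K: effort 11 + 6 = 17 ≤ 19, user value 16 + 4 = 20.
U + H: effort 11 + 8 = 19 ≤ 19, user value 16 + 2 = 18.
Y + U: effort 3 + 11 = 14 ≤ 19, user value 8 + 16 = 24.
Best is Y and U with total user value 24.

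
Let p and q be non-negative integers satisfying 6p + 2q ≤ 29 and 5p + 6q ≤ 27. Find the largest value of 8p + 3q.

The continuous relaxation peaks at (4.62, 0.654) with value 38.88; rounding to a feasible lattice point costs some objective.
(p,q)=(4,1): 6·4+2·1=26≤29, 5·4+6·1=26≤27, objective 35.
(p,q)=(4,0): 6·4+2·0=24≤29, 5·4+6·0=20≤27, objective 32.
(p,q)=(3,2): 6·3+2·2=22≤29, 5·3+6·2=27≤27, objective 30.
The best lattice point is (4,1), giving 35.

35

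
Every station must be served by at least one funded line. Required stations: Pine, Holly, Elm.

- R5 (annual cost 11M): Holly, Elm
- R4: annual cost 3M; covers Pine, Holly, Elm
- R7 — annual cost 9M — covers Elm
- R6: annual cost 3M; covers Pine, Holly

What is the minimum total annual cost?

3

R4 alone covers Pine, Holly, Elm — every station.
Total annual cost: 3.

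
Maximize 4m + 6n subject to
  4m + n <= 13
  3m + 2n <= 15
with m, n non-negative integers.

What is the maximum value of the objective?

42

Relaxing integrality, the LP optimum is 45.00 at (m,n) = (0, 7.5), which is not an integer point.
(m,n)=(0,7): 4·0+1·7=7≤13, 3·0+2·7=14≤15, objective 42.
(m,n)=(1,6): 4·1+1·6=10≤13, 3·1+2·6=15≤15, objective 40.
(m,n)=(0,6): 4·0+1·6=6≤13, 3·0+2·6=12≤15, objective 36.
The best lattice point is (0,7), giving 42.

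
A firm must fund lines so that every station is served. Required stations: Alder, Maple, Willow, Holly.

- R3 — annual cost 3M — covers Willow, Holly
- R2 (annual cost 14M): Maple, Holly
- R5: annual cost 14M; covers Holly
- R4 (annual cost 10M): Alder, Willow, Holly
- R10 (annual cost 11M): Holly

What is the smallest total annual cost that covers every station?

24

The greedy cost-per-new-station heuristic would pick R3, R4, and R2 for 27, but a cheaper cover exists.
Choose R2 and R4: together they cover Alder, Maple, Willow, Holly — every station.
Total annual cost: 14 + 10 = 24.
No cover costs less than 24.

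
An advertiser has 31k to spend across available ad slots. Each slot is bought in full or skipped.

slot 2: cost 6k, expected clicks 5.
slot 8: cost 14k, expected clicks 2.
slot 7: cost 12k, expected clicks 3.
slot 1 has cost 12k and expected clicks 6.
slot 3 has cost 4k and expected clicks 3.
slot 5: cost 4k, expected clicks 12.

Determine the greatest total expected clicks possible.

slot 2 + slot 1 + slot 3 + slot 5: cost 6 + 12 + 4 + 4 = 26 ≤ 31, expected clicks 5 + 6 + 3 + 12 = 26.
slot 2 + slot 1 + slot 5: cost 6 + 12 + 4 = 22 ≤ 31, expected clicks 5 + 6 + 12 = 23.
Best is slot 2, slot 1, slot 3, and slot 5 with total expected clicks 26.

26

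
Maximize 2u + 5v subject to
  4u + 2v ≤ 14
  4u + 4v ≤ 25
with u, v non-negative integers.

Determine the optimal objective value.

The continuous relaxation peaks at (0, 6.25) with value 31.25; rounding to a feasible lattice point costs some objective.
(u,v)=(0,6) is feasible, giving 30.
(u,v)=(1,5) is feasible, giving 27.
Maximum is 30 at (u,v)=(0,6).

30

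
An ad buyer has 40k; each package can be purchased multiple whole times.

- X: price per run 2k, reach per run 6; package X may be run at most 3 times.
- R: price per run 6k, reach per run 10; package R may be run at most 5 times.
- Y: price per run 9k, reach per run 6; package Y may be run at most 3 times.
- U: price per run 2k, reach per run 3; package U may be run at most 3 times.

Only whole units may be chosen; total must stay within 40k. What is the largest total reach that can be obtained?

74

X has the best ratio (6/2); taking only X gives at most 3×6 = 18 (stopped by the supply cap of 3).
Mixing does better — 3×X, 5×R, and 2×U: price 40 ≤ 40, reach 3·6 + 5·10 + 2·3 = 74.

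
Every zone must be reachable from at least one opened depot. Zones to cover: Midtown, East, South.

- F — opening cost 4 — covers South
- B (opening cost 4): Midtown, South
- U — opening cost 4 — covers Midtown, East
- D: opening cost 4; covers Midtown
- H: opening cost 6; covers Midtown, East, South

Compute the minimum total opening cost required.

The greedy cost-per-new-zone heuristic would pick B and U for 8, but a cheaper cover exists.
H alone covers Midtown, East, South — every zone.
Total opening cost: 6.
No cover costs less than 6.

6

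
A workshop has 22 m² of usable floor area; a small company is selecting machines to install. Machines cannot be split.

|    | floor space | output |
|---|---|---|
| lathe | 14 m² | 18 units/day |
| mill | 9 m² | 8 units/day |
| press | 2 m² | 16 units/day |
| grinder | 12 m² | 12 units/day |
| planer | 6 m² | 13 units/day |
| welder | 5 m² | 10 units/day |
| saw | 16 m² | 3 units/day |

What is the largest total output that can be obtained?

Allowing fractional choices, the relaxed optimum would be about 50.6, but machines are indivisible.
mill + press + planer + welder: floor space 9 + 2 + 6 + 5 = 22 ≤ 22, output 8 + 16 + 13 + 10 = 47.
lathe + press + welder: floor space 14 + 2 + 5 = 21 ≤ 22, output 18 + 16 + 10 = 44.
lathe + press + planer: floor space 14 + 2 + 6 = 22 ≤ 22, output 18 + 16 + 13 = 47.
The maximum output is 47; one optimal choice is lathe, press, and planer.

47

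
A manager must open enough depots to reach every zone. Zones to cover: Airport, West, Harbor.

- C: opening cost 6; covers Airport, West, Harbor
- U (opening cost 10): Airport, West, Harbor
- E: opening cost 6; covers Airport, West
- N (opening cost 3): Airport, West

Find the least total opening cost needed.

6

The greedy cost-per-new-zone heuristic would pick N and C for 9, but a cheaper cover exists.
C alone covers Airport, West, Harbor — every zone.
Total opening cost: 6.
No cover costs less than 6.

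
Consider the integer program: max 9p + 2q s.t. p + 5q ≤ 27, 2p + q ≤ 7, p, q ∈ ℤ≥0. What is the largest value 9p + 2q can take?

(p,q)=(3,1) is feasible, giving 29.
(p,q)=(3,0) is feasible, giving 27.
(p,q)=(2,2) is feasible, giving 22.
The best lattice point is (3,1), giving 29.

29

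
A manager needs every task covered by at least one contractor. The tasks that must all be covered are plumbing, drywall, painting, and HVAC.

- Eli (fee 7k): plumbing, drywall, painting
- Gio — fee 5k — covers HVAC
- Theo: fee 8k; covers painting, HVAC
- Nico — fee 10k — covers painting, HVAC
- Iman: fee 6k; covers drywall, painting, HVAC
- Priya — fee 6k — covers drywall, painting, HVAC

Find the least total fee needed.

This is an integer covering problem.
The greedy cost-per-new-task heuristic would pick Iman and Eli for 13, but a cheaper cover exists.
Choose Eli and Gio: together they cover plumbing, drywall, painting, HVAC — every task.
Total fee: 7 + 5 = 12.
No cover costs less than 12.

12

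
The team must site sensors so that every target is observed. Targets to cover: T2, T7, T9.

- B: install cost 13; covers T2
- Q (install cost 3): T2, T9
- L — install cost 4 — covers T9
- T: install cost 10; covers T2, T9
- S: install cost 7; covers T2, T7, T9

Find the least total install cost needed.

The greedy cost-per-new-target heuristic would pick Q and S for 10, but a cheaper cover exists.
S alone covers T2, T7, T9 — every target.
Total install cost: 7.
No cover costs less than 7.

7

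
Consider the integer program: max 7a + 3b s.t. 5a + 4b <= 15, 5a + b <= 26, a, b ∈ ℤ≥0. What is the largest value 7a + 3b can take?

21

(a,b)=(3,0): 5·3+4·0=15≤15, 5·3+1·0=15≤26, objective 21.
(a,b)=(2,1): 5·2+4·1=14≤15, 5·2+1·1=11≤26, objective 17.
(a,b)=(2,0): 5·2+4·0=10≤15, 5·2+1·0=10≤26, objective 14.
The best lattice point is (3,0), giving 21.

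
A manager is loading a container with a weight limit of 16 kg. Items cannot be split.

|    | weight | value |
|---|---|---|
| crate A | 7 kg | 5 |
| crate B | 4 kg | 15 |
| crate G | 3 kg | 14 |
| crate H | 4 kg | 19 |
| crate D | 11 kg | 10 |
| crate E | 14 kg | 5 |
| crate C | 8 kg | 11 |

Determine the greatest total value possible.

Treat it as a binary knapsack problem.
crate G + crate H + crate C: weight 3 + 4 + 8 = 15 ≤ 16, value 14 + 19 + 11 = 44.
crate B + crate H + crate C: weight 4 + 4 + 8 = 16 ≤ 16, value 15 + 19 + 11 = 45.
crate B + crate G + crate H: weight 4 + 3 + 4 = 11 ≤ 16, value 15 + 14 + 19 = 48.
Best is crate B, crate G, and crate H with total value 48.

48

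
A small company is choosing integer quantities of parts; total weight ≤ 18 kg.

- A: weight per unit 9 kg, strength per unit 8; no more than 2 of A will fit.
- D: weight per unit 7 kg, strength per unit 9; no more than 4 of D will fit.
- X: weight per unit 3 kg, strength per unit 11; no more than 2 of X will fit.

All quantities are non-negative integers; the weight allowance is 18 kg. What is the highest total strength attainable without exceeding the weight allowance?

X has the best ratio (11/3); taking only X gives at most 2×11 = 22 (stopped by the supply cap of 2).
Mixing does better — 1×D and 2×X: weight 13 ≤ 18, strength 1·9 + 2·11 = 31.

31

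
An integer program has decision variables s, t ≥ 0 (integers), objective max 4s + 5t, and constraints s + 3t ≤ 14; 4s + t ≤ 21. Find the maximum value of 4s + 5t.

Relaxing integrality, the LP optimum is 33.73 at (s,t) = (4.45, 3.18), which is not an integer point.
(s,t)=(4,3): 1·4+3·3=13≤14, 4·4+1·3=19≤21, objective 31.
(s,t)=(3,3): 1·3+3·3=12≤14, 4·3+1·3=15≤21, objective 27.
(s,t)=(4,2): 1·4+3·2=10≤14, 4·4+1·2=18≤21, objective 26.
No feasible integer point exceeds 31.

31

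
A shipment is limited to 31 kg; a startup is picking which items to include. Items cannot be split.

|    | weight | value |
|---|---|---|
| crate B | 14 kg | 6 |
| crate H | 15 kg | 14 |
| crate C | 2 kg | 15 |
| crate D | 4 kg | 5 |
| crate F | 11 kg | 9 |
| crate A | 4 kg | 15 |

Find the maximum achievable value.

49

crate B + crate C + crate F + crate A: weight 14 + 2 + 11 + 4 = 31 ≤ 31, value 6 + 15 + 9 + 15 = 45.
crate H + crate C + crate D + crate A: weight 15 + 2 + 4 + 4 = 25 ≤ 31, value 14 + 15 + 5 + 15 = 49.
Best is crate H, crate C, crate D, and crate A with total value 49.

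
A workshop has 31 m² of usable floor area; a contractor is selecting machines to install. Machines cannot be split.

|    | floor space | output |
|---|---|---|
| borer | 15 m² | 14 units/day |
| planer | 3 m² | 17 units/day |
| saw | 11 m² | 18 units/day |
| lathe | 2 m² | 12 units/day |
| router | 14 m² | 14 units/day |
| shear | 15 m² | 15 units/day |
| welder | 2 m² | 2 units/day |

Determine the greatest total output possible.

planer + saw + lathe + shear: floor space 3 + 11 + 2 + 15 = 31 ≤ 31, output 17 + 18 + 12 + 15 = 62.
borer + planer + saw + lathe: floor space 15 + 3 + 11 + 2 = 31 ≤ 31, output 14 + 17 + 18 + 12 = 61.
planer + saw + lathe + router: floor space 3 + 11 + 2 + 14 = 30 ≤ 31, output 17 + 18 + 12 + 14 = 61.
Best is planer, saw, lathe, and shear with total output 62.

62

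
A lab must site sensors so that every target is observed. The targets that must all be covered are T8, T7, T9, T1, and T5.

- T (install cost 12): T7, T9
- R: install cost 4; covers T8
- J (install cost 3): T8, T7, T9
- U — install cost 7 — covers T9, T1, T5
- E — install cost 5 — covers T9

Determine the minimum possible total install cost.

This is a weighted set-cover instance.
Choose J and U: together they cover T8, T7, T9, T1, T5 — every target.
Total install cost: 3 + 7 = 10.

10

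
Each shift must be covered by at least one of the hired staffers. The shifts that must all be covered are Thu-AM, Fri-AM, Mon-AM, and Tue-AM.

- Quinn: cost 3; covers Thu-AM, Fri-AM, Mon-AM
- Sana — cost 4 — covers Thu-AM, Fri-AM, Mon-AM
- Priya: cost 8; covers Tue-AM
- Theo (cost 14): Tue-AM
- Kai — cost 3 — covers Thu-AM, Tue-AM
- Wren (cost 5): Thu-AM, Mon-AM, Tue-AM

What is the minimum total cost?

6

Choose Quinn and Kai: together they cover Thu-AM, Fri-AM, Mon-AM, Tue-AM — every shift.
Total cost: 3 + 3 = 6.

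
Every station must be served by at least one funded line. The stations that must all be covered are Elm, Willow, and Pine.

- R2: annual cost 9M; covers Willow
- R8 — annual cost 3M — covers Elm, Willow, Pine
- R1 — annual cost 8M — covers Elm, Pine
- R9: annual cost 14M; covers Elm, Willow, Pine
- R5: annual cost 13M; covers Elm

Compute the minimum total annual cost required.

R8 alone covers Elm, Willow, Pine — every station.
Total annual cost: 3.

3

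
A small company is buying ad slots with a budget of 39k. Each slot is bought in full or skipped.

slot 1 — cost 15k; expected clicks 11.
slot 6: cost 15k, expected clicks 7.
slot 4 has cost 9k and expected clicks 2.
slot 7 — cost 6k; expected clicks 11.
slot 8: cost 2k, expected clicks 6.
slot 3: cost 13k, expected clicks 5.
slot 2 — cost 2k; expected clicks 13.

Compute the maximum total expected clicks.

46

Take slot 1, slot 7, slot 8, slot 3, and slot 2: cost 15 + 6 + 2 + 13 + 2 = 38 ≤ 39, expected clicks 11 + 11 + 6 + 5 + 13 = 46.
No other feasible combination does better.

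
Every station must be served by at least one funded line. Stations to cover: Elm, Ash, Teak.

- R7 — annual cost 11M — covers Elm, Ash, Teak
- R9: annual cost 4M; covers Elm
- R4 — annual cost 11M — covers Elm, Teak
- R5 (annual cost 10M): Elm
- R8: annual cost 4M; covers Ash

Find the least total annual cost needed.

This is a weighted set-cover instance.
R7 alone covers Elm, Ash, Teak — every station.
Total annual cost: 11.
No cover costs less than 11.

11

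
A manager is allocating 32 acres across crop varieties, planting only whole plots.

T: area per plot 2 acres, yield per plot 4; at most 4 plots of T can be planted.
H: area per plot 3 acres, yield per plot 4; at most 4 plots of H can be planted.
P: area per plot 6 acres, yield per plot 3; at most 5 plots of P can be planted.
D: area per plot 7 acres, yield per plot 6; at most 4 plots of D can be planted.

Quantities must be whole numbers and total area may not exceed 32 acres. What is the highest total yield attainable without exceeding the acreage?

This is a bounded integer knapsack.
T has the best ratio (4/2); taking only T gives at most 4×4 = 16 (stopped by the supply cap of 4).
Mixing does better — 3×T, 4×H, and 2×D: area 32 ≤ 32, yield 3·4 + 4·4 + 2·6 = 40.

40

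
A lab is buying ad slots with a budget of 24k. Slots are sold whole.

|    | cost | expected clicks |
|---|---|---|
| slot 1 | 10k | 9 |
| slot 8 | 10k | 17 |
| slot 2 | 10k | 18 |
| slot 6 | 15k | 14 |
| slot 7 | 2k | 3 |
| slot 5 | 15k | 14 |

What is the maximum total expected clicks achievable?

38

Allowing fractional choices, the relaxed optimum would be about 39.9, but ad slots are indivisible.
slot 8 + slot 2: cost 10 + 10 = 20 ≤ 24, expected clicks 17 + 18 = 35.
slot 8 + slot 2 + slot 7: cost 10 + 10 + 2 = 22 ≤ 24, expected clicks 17 + 18 + 3 = 38.
slot 1 + slot 2 + slot 7: cost 10 + 10 + 2 = 22 ≤ 24, expected clicks 9 + 18 + 3 = 30.
Best is slot 8, slot 2, and slot 7 with total expected clicks 38.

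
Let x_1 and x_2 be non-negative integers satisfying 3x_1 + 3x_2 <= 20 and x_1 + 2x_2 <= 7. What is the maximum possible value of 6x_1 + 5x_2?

(x_1,x_2)=(6,0) is feasible, giving 36.
(x_1,x_2)=(5,1) is feasible, giving 35.
(x_1,x_2)=(5,0) is feasible, giving 30.
No feasible integer point exceeds 36.

36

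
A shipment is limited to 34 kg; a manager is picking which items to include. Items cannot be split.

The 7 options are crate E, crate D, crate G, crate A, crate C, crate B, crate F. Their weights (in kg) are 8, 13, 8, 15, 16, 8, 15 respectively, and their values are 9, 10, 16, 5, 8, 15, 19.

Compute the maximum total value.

crate G + crate B + crate F: weight 8 + 8 + 15 = 31 ≤ 34, value 16 + 15 + 19 = 50.
crate E + crate G + crate F: weight 8 + 8 + 15 = 31 ≤ 34, value 9 + 16 + 19 = 44.
Best is crate G, crate B, and crate F with total value 50.

50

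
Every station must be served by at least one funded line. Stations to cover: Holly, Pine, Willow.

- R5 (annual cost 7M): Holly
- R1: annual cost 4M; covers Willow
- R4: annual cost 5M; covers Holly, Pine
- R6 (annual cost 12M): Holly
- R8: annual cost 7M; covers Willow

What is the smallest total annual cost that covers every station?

9

Choose R1 and R4: together they cover Holly, Pine, Willow — every station.
Total annual cost: 4 + 5 = 9.
No cover costs less than 9.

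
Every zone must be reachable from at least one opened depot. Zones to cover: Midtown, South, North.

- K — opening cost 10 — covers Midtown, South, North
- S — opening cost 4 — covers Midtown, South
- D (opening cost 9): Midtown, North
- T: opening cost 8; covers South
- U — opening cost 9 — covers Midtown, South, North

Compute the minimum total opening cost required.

This is a weighted set-cover instance.
The greedy cost-per-new-zone heuristic would pick S and D for 13, but a cheaper cover exists.
U alone covers Midtown, South, North — every zone.
Total opening cost: 9.
No cover costs less than 9.

9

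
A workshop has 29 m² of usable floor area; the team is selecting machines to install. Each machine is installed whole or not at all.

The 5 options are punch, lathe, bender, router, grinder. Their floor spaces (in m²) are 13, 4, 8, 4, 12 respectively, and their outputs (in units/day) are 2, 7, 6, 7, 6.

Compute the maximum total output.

Allowing fractional choices, the relaxed optimum would be about 26.2, but machines are indivisible.
lathe + bender + router + grinder: floor space 4 + 8 + 4 + 12 = 28 ≤ 29, output 7 + 6 + 7 + 6 = 26.
punch + lathe + bender + router: floor space 13 + 4 + 8 + 4 = 29 ≤ 29, output 2 + 7 + 6 + 7 = 22.
Best is lathe, bender, router, and grinder with total output 26.

26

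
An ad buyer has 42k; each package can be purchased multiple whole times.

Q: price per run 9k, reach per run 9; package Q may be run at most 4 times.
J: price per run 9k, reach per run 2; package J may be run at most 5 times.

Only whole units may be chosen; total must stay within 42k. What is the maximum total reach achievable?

Q has the best ratio (9/9); taking only Q gives at most 4×9 = 36 (stopped by the price limit).
Optimal: 4×Q: price 36 ≤ 42, reach 4·9 = 36.

36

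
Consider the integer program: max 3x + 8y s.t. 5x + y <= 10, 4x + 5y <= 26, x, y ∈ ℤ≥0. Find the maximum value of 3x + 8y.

Relaxing integrality, the LP optimum is 41.60 at (x,y) = (0, 5.2), which is not an integer point.
(x,y)=(0,5): 5·0+1·5=5≤10, 4·0+5·5=25≤26, objective 40.
(x,y)=(1,4): 5·1+1·4=9≤10, 4·1+5·4=24≤26, objective 35.
(x,y)=(0,4): 5·0+1·4=4≤10, 4·0+5·4=20≤26, objective 32.
Maximum is 40 at (x,y)=(0,5).

40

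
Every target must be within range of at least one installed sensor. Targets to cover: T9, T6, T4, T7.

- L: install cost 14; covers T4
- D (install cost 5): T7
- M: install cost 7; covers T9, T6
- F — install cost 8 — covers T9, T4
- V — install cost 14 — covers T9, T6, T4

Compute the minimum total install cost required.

19

The greedy cost-per-new-target heuristic would pick M, D, and F for 20, but a cheaper cover exists.
Choose D and V: together they cover T9, T6, T4, T7 — every target.
Total install cost: 5 + 14 = 19.
No cover costs less than 19.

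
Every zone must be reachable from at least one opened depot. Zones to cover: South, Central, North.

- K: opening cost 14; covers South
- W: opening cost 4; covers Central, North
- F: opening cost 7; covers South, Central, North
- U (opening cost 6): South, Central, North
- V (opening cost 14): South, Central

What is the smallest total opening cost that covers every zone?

The greedy cost-per-new-zone heuristic would pick W and U for 10, but a cheaper cover exists.
U alone covers South, Central, North — every zone.
Total opening cost: 6.
No cover costs less than 6.

6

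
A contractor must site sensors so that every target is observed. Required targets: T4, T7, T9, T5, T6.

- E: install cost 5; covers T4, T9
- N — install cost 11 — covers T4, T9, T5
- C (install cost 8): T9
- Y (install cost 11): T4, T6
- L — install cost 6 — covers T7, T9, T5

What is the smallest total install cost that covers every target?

17

The greedy cost-per-new-target heuristic would pick L, E, and Y for 22, but a cheaper cover exists.
Choose Y and L: together they cover T4, T7, T9, T5, T6 — every target.
Total install cost: 11 + 6 = 17.
No cover costs less than 17.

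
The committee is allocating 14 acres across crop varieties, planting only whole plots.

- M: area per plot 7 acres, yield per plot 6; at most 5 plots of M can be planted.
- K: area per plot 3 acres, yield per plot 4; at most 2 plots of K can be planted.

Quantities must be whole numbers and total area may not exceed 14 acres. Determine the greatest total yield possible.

14

This is a bounded integer knapsack.
2×M: area 14 ≤ 14, yield 2·6 = 12.
1×M and 2×K: area 13 ≤ 14, yield 1·6 + 2·4 = 14.
Best is 14.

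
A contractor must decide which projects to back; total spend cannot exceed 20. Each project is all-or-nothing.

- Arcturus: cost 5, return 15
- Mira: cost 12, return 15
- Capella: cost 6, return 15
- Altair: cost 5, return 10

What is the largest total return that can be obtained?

Take Arcturus, Capella, and Altair: cost 5 + 6 + 5 = 16 ≤ 20, return 15 + 15 + 10 = 40.
No other feasible combination does better.

40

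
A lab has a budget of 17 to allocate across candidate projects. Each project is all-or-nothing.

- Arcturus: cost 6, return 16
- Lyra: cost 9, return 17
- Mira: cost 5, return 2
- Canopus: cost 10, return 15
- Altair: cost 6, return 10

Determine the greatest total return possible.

Allowing fractional choices, the relaxed optimum would be about 36.3, but projects are indivisible.
Arcturus + Lyra: cost 6 + 9 = 15 ≤ 17, return 16 + 17 = 33.
Arcturus + Canopus: cost 6 + 10 = 16 ≤ 17, return 16 + 15 = 31.
Arcturus + Mira + Altair: cost 6 + 5 + 6 = 17 ≤ 17, return 16 + 2 + 10 = 28.
Best is Arcturus and Lyra with total return 33.

33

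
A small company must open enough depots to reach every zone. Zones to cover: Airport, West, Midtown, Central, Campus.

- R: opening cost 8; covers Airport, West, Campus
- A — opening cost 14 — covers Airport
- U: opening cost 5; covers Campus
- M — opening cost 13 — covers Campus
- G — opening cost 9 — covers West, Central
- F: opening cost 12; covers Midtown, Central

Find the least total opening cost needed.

Choose R and F: together they cover Airport, West, Midtown, Central, Campus — every zone.
Total opening cost: 8 + 12 = 20.

20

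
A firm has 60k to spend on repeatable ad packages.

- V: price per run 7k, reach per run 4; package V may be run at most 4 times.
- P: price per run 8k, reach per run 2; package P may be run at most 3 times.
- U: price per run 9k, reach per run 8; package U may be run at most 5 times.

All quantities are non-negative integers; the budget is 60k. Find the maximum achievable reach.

This is a bounded integer knapsack.
Take 2×V and 5×U: price 59 ≤ 60, reach 2·4 + 5·8 = 48.
U has the best ratio (8/9) and is taken to its limit of 5; remaining capacity is filled optimally with the others.

48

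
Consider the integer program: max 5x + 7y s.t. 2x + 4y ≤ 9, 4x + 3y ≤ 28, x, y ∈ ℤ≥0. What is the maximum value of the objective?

Relaxing integrality, the LP optimum is 22.50 at (x,y) = (4.5, 0), which is not an integer point.
(x,y)=(4,0): 2·4+4·0=8≤9, 4·4+3·0=16≤28, objective 20.
(x,y)=(3,0): 2·3+4·0=6≤9, 4·3+3·0=12≤28, objective 15.
The best lattice point is (4,0), giving 20.

20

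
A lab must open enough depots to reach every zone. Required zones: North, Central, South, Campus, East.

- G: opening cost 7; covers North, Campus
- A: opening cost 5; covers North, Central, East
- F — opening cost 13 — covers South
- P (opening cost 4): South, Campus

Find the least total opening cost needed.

This is an integer covering problem.
Choose A and P: together they cover North, Central, South, Campus, East — every zone.
Total opening cost: 5 + 4 = 9.
No cover costs less than 9.

9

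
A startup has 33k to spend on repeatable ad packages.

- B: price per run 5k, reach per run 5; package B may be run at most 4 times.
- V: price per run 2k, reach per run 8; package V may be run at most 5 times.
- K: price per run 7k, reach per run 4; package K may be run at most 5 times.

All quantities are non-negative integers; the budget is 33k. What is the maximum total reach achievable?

This is a bounded integer knapsack.
3×B, 5×V, and 1×K: price 32 ≤ 33, reach 3·5 + 5·8 + 1·4 = 59.
4×B and 5×V: price 30 ≤ 33, reach 4·5 + 5·8 = 60.
Best is 60.

60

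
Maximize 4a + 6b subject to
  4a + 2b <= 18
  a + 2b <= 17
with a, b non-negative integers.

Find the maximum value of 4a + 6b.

48

The continuous relaxation peaks at (0.333, 8.33) with value 51.33; rounding to a feasible lattice point costs some objective.
(a,b)=(0,8) is feasible, giving 48.
(a,b)=(1,7) is feasible, giving 46.
(a,b)=(0,7) is feasible, giving 42.
The best lattice point is (0,8), giving 48.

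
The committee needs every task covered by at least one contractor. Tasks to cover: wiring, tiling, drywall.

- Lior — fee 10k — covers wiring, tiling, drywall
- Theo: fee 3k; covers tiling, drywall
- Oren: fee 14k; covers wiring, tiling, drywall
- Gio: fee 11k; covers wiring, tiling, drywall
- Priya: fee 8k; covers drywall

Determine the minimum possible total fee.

The greedy cost-per-new-task heuristic would pick Theo and Lior for 13, but a cheaper cover exists.
Lior alone covers wiring, tiling, drywall — every task.
Total fee: 10.
No cover costs less than 10.

10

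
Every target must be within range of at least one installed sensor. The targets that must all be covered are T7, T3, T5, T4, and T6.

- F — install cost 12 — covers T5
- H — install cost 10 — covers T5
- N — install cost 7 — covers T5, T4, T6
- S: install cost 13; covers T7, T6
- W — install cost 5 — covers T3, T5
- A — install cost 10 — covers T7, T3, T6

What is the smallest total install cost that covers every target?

The greedy cost-per-new-target heuristic would pick N, W, and A for 22, but a cheaper cover exists.
Choose N and A: together they cover T7, T3, T5, T4, T6 — every target.
Total install cost: 7 + 10 = 17.
No cover costs less than 17.

17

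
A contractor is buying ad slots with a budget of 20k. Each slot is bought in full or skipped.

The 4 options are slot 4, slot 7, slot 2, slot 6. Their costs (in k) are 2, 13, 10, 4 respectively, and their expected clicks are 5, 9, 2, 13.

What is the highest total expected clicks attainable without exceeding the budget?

Allowing fractional choices, the relaxed optimum would be about 27.2, but ad slots are indivisible.
slot 4 + slot 7 + slot 6: cost 2 + 13 + 4 = 19 ≤ 20, expected clicks 5 + 9 + 13 = 27.
slot 4 + slot 2 + slot 6: cost 2 + 10 + 4 = 16 ≤ 20, expected clicks 5 + 2 + 13 = 20.
slot 7 + slot 6: cost 13 + 4 = 17 ≤ 20, expected clicks 9 + 13 = 22.
Best is slot 4, slot 7, and slot 6 with total expected clicks 27.

27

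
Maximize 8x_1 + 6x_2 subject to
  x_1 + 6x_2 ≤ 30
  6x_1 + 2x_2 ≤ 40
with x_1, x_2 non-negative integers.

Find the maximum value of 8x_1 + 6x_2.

The continuous relaxation peaks at (5.29, 4.12) with value 67.06; rounding to a feasible lattice point costs some objective.
(x_1,x_2)=(5,4) is feasible, giving 64.
(x_1,x_2)=(5,3) is feasible, giving 58.
(x_1,x_2)=(4,4) is feasible, giving 56.
(x_1,x_2)=(4,3) is feasible, giving 50.
The best lattice point is (5,4), giving 64.

64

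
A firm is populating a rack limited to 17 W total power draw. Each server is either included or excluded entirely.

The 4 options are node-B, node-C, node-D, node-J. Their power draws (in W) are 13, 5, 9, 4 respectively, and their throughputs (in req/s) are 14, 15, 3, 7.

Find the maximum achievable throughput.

22

Treat it as a binary knapsack problem.
Allowing fractional choices, the relaxed optimum would be about 30.6, but servers are indivisible.
node-B + node-J: power draw 13 + 4 = 17 ≤ 17, throughput 14 + 7 = 21.
node-C + node-D: power draw 5 + 9 = 14 ≤ 17, throughput 15 + 3 = 18.
node-C + node-J: power draw 5 + 4 = 9 ≤ 17, throughput 15 + 7 = 22.
Best is node-C and node-J with total throughput 22.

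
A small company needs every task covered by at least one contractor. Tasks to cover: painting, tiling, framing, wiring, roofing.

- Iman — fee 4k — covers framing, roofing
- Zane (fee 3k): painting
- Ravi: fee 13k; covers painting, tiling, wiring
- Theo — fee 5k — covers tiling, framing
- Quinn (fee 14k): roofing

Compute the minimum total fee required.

17

The greedy cost-per-new-task heuristic would pick Iman, Zane, Theo, and Ravi for 25, but a cheaper cover exists.
Choose Iman and Ravi: together they cover painting, tiling, framing, wiring, roofing — every task.
Total fee: 4 + 13 = 17.
No cover costs less than 17.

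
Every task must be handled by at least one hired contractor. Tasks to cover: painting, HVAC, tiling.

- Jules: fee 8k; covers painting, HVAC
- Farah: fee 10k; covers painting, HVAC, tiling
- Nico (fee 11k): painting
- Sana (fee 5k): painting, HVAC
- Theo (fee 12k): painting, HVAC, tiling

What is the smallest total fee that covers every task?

This is an integer covering problem.
The greedy cost-per-new-task heuristic would pick Sana and Farah for 15, but a cheaper cover exists.
Farah alone covers painting, HVAC, tiling — every task.
Total fee: 10.
No cover costs less than 10.

10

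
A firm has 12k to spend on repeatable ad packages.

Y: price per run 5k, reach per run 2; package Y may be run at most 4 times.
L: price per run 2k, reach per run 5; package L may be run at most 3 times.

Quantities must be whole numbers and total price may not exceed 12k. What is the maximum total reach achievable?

1×Y and 3×L: price 11 ≤ 12, reach 1·2 + 3·5 = 17.
3×L: price 6 ≤ 12, reach 3·5 = 15.
Best is 17.

17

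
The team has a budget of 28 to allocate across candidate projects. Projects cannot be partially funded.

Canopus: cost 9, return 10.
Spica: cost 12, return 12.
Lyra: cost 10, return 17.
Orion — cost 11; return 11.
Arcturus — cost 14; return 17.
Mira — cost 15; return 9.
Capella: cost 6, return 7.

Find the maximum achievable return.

36

Lyra + Orion + Capella: cost 10 + 11 + 6 = 27 ≤ 28, return 17 + 11 + 7 = 35.
Spica + Lyra + Capella: cost 12 + 10 + 6 = 28 ≤ 28, return 12 + 17 + 7 = 36.
Best is Spica, Lyra, and Capella with total return 36.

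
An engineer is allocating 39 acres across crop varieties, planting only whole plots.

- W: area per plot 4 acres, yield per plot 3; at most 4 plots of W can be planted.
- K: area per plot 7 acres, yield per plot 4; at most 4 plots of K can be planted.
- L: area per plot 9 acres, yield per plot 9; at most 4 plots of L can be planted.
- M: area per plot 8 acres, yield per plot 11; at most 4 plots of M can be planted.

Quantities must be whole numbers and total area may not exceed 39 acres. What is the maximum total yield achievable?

1×W and 4×M: area 36 ≤ 39, yield 1·3 + 4·11 = 47.
1×K and 4×M: area 39 ≤ 39, yield 1·4 + 4·11 = 48.
Best is 48.

48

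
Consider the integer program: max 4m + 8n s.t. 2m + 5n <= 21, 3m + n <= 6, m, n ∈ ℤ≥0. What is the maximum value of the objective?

32

Relaxing integrality, the LP optimum is 34.15 at (m,n) = (0.692, 3.92), which is not an integer point.
(m,n)=(0,4): 2·0+5·4=20≤21, 3·0+1·4=4≤6, objective 32.
(m,n)=(1,3): 2·1+5·3=17≤21, 3·1+1·3=6≤6, objective 28.
The best lattice point is (0,4), giving 32.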